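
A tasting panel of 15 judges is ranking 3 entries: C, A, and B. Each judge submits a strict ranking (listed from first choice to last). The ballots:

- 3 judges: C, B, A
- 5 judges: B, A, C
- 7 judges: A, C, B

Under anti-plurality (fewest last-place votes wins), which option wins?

A

Last-place votes: C 5, A 3, B 7.
A is ranked last by the fewest voters, so A wins.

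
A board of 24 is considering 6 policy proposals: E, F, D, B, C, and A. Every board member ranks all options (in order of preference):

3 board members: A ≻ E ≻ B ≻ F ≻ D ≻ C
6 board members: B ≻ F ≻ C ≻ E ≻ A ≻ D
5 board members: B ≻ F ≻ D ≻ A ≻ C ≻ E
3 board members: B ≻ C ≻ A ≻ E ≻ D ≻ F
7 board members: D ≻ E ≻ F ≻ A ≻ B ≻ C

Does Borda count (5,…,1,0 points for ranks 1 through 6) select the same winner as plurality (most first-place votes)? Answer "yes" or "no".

Borda — scores: E 58, F 71, D 56, B 86, C 35, A 54. Winner: B.
Plurality — first-place votes: E 0, F 0, D 7, B 14, C 0, A 3. Winner: B.
The two methods agree.

yes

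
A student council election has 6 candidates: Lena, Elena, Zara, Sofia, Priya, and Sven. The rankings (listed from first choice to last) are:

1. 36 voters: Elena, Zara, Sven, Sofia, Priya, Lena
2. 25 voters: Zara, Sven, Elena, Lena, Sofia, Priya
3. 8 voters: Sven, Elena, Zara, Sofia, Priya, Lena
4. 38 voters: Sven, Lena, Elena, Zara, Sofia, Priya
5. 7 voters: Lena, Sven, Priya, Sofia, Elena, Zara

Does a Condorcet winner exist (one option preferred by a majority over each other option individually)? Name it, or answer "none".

Checking pairwise contests:
Elena beats Lena 69–45.
Sven beats Elena 78–36.
Elena beats Zara 89–25.
Lena beats Sofia 70–44.
Lena beats Priya 70–44.
Zara beats Sven 61–53.
Every option loses at least one head-to-head, so there is no Condorcet winner.

none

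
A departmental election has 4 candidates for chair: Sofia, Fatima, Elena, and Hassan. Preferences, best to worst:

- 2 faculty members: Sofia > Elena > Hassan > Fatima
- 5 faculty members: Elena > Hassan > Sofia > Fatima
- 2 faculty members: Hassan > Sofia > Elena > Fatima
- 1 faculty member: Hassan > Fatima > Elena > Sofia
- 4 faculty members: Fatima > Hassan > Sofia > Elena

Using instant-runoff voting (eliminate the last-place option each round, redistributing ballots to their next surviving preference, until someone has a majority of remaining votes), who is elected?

Round 1: Sofia 2, Fatima 4, Elena 5, Hassan 3. Eliminate Sofia.
Round 2: Fatima 4, Elena 7, Hassan 3. Eliminate Hassan.
Round 3: Fatima 5, Elena 9. Elena has a majority.

Elena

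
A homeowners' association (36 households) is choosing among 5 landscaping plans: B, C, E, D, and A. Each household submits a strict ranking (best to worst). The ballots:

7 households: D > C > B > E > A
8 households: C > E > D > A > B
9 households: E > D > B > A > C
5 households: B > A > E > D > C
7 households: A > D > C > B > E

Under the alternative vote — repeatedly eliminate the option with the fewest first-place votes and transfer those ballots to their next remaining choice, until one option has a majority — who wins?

A

Round 1: B 5, C 8, E 9, D 7, A 7. Eliminate B.
Round 2: C 8, E 9, D 7, A 12. Eliminate D.
Round 3: C 15, E 9, A 12. Eliminate E.
Round 4: C 15, A 21. A has a majority.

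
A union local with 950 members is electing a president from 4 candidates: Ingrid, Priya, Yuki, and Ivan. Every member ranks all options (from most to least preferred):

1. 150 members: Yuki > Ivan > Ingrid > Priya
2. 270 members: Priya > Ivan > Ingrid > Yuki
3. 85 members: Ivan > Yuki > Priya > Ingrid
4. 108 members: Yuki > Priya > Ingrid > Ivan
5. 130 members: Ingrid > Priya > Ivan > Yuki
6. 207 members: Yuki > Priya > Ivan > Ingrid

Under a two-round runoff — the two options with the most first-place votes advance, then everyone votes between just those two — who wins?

Yuki

Round 1 first-place votes: Ingrid 130, Priya 270, Yuki 465, Ivan 85.
Yuki and Priya advance.
Runoff: Yuki is preferred to Priya by 550 voters; Priya by 400.
Yuki wins the runoff.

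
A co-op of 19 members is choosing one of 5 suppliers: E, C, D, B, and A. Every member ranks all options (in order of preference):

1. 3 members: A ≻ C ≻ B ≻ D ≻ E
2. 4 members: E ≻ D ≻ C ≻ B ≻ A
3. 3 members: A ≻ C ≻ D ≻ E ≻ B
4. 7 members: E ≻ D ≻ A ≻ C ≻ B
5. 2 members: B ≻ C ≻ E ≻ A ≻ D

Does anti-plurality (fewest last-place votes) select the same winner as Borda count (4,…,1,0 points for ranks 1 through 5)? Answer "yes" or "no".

no

Anti-plurality — last-place votes: E 3, C 0, D 2, B 10, A 4. Winner: C.
Borda — scores: E 51, C 39, D 42, B 18, A 40. Winner: E.
The two methods disagree.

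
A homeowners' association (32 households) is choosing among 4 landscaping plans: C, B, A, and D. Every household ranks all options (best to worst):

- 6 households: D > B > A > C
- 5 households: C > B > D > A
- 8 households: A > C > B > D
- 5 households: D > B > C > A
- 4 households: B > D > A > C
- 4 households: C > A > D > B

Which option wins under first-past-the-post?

First-place votes: C 9, B 4, A 8, D 11.
D has the most first-place votes.

D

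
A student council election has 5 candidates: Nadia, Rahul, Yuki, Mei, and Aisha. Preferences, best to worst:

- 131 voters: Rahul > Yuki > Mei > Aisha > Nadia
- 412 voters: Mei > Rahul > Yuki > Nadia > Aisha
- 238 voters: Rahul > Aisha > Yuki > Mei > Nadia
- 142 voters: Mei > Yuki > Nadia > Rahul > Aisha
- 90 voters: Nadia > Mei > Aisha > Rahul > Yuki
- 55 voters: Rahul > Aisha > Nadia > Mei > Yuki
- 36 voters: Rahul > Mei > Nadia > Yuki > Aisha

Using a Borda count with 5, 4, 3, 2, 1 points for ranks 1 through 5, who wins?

Rahul

Nadia: 131·1 + 412·2 + 238·1 + 142·3 + 90·5 + 55·3 + 36·3 = 2342
Rahul: 131·5 + 412·4 + 238·5 + 142·2 + 90·2 + 55·5 + 36·5 = 4412
Yuki: 131·4 + 412·3 + 238·3 + 142·4 + 90·1 + 55·1 + 36·2 = 3259
Mei: 131·3 + 412·5 + 238·2 + 142·5 + 90·4 + 55·2 + 36·4 = 4253
Aisha: 131·2 + 412·1 + 238·4 + 142·1 + 90·3 + 55·4 + 36·1 = 2294
Rahul has the highest Borda score (4412).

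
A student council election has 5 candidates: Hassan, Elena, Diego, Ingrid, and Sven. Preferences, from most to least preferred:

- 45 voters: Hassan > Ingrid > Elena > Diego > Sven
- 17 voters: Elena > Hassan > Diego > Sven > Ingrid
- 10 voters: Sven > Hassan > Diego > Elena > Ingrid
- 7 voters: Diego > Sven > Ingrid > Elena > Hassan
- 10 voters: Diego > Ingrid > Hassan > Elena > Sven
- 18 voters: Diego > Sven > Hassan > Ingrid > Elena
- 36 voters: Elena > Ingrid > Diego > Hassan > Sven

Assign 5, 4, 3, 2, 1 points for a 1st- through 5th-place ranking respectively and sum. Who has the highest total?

Hassan

Hassan: 45·5 + 17·4 + 10·4 + 7·1 + 10·3 + 18·3 + 36·2 = 496
Elena: 45·3 + 17·5 + 10·2 + 7·2 + 10·2 + 18·1 + 36·5 = 472
Diego: 45·2 + 17·3 + 10·3 + 7·5 + 10·5 + 18·5 + 36·3 = 454
Ingrid: 45·4 + 17·1 + 10·1 + 7·3 + 10·4 + 18·2 + 36·4 = 448
Sven: 45·1 + 17·2 + 10·5 + 7·4 + 10·1 + 18·4 + 36·1 = 275
Hassan has the highest Borda score (496).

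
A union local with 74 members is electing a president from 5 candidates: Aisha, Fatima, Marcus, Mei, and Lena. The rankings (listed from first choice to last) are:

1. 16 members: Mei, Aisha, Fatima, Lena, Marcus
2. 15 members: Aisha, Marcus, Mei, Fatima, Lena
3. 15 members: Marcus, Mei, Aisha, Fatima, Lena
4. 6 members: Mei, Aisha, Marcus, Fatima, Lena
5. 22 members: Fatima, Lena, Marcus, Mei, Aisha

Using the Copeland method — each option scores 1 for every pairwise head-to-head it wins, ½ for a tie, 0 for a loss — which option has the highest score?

Mei

Aisha: beats Fatima and Lena; ties Marcus; loses to Mei → score 2.5.
Fatima: beats Marcus and Lena; loses to Aisha and Mei → score 2.
Marcus: beats Mei; ties Aisha; loses to Fatima and Lena → score 1.5.
Mei: beats Aisha, Fatima, and Lena; loses to Marcus → score 3.
Lena: beats Marcus; loses to Aisha, Fatima, and Mei → score 1.
Mei has the best pairwise record.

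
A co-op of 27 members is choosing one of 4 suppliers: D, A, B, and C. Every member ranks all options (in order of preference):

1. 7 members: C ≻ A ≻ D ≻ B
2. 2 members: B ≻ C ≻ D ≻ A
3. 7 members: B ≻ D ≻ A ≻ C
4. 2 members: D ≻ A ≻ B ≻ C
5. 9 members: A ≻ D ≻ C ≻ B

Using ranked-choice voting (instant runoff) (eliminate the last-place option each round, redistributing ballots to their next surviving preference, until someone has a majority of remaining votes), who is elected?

Round 1: D 2, A 9, B 9, C 7. Eliminate D.
Round 2: A 11, B 9, C 7. Eliminate C.
Round 3: A 18, B 9. A has a majority.

A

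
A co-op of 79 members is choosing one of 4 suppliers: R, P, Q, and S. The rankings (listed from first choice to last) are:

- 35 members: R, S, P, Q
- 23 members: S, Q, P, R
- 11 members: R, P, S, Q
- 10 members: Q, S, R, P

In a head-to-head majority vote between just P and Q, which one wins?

P

Voters preferring P to Q: 46; preferring Q to P: 33.
P wins the head-to-head.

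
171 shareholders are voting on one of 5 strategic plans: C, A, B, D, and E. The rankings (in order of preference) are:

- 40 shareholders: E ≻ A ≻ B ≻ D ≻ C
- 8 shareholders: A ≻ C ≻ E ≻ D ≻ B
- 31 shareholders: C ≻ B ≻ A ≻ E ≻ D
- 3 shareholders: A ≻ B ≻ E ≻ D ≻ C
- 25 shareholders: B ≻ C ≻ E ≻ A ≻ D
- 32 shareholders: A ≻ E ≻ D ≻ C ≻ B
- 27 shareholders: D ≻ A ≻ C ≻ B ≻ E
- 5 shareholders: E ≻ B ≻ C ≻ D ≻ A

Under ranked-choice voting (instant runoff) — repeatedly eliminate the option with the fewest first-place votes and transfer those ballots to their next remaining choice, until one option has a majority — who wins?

A

Round 1: C 31, A 43, B 25, D 27, E 45. Eliminate B.
Round 2: C 56, A 43, D 27, E 45. Eliminate D.
Round 3: C 56, A 70, E 45. Eliminate E.
Round 4: C 61, A 110. A has a majority.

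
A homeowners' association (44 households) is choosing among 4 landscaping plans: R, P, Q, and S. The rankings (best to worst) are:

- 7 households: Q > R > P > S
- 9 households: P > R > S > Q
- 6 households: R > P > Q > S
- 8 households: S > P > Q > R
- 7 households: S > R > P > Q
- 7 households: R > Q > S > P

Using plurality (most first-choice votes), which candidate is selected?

First-place votes: R 13, P 9, Q 7, S 15.
S has the most first-place votes.

S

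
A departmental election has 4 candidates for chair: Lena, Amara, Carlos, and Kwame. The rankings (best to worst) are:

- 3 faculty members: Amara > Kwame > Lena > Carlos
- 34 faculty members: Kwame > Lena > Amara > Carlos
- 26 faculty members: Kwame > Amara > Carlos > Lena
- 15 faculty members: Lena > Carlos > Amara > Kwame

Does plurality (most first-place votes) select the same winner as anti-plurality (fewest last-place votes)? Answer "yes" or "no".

no

Plurality — first-place votes: Lena 15, Amara 3, Carlos 0, Kwame 60. Winner: Kwame.
Anti-plurality — last-place votes: Lena 26, Amara 0, Carlos 37, Kwame 15. Winner: Amara.
The two methods disagree.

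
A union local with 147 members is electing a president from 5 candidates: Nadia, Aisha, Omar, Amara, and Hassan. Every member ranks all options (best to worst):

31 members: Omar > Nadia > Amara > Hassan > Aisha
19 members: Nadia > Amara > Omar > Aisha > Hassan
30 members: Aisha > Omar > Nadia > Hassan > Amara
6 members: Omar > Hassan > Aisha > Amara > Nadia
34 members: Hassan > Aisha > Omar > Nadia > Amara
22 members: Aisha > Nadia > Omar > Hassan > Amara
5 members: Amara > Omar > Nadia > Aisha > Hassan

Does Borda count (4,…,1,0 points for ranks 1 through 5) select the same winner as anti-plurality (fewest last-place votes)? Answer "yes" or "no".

Borda — scores: Nadia 339, Aisha 346, Omar 403, Amara 145, Hassan 237. Winner: Omar.
Anti-plurality — last-place votes: Nadia 6, Aisha 31, Omar 0, Amara 86, Hassan 24. Winner: Omar.
The two methods agree.

yes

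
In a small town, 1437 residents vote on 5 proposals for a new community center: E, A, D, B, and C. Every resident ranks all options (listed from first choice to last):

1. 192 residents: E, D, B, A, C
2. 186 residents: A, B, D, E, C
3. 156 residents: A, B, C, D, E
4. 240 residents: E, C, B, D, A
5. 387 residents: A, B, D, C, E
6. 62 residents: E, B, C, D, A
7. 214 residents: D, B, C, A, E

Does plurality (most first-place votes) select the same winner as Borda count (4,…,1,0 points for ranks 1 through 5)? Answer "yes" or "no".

no

Plurality — first-place votes: E 494, A 729, D 214, B 0, C 0. Winner: A.
Borda — scores: E 2162, A 3322, D 3036, B 3879, C 1971. Winner: B.
The two methods disagree.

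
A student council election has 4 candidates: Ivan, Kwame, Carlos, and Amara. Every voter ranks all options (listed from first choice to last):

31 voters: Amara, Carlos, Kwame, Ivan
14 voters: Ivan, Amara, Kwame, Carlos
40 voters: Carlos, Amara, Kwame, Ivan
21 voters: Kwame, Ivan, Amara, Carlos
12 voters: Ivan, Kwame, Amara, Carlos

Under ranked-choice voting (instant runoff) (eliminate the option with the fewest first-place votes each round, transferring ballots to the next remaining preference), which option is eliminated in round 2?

Round 1: Ivan 26, Kwame 21, Carlos 40, Amara 31. Eliminate Kwame.
Round 2: Ivan 47, Carlos 40, Amara 31. Eliminate Amara.

Amara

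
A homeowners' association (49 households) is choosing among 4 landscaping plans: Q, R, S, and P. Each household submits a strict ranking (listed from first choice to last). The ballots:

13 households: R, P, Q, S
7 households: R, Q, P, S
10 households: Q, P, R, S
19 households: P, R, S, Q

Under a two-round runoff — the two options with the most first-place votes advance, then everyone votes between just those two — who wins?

Round 1 first-place votes: Q 10, R 20, S 0, P 19.
R and P advance.
Runoff: R is preferred to P by 20 voters; P by 29.
P wins the runoff.

P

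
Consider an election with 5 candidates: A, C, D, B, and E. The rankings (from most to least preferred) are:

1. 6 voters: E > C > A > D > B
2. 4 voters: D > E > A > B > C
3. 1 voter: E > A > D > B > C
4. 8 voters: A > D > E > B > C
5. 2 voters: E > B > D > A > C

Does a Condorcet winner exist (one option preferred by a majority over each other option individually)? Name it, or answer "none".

Checking pairwise contests:
E beats A 13–8.
A beats C 15–6.
A beats D 15–6.
A beats B 19–2.
D beats E 12–9.
Every option loses at least one head-to-head, so there is no Condorcet winner.

none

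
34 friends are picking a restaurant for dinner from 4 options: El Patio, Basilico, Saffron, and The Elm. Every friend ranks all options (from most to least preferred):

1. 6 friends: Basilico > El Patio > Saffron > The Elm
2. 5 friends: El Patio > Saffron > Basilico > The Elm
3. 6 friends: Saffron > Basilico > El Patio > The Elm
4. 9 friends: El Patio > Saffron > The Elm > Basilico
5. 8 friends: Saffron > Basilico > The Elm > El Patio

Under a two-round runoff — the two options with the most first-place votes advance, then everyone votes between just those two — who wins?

El Patio

Round 1 first-place votes: El Patio 14, Basilico 6, Saffron 14, The Elm 0.
Saffron and El Patio advance.
Runoff: Saffron is preferred to El Patio by 14 voters; El Patio by 20.
El Patio wins the runoff.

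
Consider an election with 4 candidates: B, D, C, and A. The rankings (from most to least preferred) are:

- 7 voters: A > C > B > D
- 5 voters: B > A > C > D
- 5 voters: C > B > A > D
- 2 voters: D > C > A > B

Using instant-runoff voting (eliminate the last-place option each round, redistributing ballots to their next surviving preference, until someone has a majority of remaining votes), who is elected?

Round 1: B 5, D 2, C 5, A 7. Eliminate D.
Round 2: B 5, C 7, A 7. Eliminate B.
Round 3: C 7, A 12. A has a majority.

A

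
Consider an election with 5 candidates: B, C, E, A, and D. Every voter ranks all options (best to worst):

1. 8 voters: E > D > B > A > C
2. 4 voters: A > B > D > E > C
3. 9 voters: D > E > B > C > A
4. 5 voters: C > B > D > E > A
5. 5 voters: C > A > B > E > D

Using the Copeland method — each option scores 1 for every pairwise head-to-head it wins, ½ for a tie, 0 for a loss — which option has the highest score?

D

B: beats C and A; loses to E and D → score 2.
C: beats A; loses to B, E, and D → score 1.
E: beats B, C, and A; loses to D → score 3.
A: loses to B, C, E, and D → score 0.
D: beats B, C, E, and A → score 4.
D has the best pairwise record.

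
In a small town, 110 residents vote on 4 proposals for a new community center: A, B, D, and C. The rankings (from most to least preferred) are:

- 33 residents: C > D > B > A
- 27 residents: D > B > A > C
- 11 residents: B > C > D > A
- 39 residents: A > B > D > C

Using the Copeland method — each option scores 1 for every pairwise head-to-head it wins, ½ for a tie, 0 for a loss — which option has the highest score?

D

A: beats C; loses to B and D → score 1.
B: beats A and C; loses to D → score 2.
D: beats A, B, and C → score 3.
C: loses to A, B, and D → score 0.
D has the best pairwise record.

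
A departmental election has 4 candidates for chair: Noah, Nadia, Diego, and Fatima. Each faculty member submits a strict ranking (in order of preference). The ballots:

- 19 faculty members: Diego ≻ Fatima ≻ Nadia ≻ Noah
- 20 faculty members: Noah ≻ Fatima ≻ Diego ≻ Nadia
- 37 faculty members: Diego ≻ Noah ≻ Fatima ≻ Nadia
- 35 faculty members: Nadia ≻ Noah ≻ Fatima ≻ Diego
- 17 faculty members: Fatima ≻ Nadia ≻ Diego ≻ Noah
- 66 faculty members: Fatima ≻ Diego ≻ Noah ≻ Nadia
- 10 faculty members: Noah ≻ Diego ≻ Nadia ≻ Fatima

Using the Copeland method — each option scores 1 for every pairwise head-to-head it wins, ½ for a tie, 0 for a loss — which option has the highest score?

Noah: beats Nadia; ties Fatima; loses to Diego → score 1.5.
Nadia: loses to Noah, Diego, and Fatima → score 0.
Diego: beats Noah and Nadia; loses to Fatima → score 2.
Fatima: beats Nadia and Diego; ties Noah → score 2.5.
Fatima has the best pairwise record.

Fatima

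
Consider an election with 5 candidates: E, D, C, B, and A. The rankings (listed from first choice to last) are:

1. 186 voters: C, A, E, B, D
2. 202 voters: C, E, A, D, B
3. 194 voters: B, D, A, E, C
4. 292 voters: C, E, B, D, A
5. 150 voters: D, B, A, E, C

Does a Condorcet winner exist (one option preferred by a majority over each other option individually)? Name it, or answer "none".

C

C vs E: 680–344 for C.
C vs D: 680–344 for C.
C vs B: 680–344 for C.
C vs A: 680–344 for C.
C beats every other option head-to-head.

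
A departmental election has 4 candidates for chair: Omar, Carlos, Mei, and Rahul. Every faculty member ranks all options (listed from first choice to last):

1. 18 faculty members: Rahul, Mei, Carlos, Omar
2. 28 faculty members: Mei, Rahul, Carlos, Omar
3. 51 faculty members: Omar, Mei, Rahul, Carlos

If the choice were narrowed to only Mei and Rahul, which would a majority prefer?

Voters preferring Mei to Rahul: 79; preferring Rahul to Mei: 18.
Mei wins the head-to-head.

Mei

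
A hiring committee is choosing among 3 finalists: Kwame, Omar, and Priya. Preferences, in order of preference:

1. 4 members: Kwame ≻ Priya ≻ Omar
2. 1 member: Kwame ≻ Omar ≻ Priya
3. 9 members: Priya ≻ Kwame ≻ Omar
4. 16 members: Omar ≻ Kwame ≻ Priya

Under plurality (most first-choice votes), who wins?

Omar

First-place votes: Kwame 5, Omar 16, Priya 9.
Omar has the most first-place votes.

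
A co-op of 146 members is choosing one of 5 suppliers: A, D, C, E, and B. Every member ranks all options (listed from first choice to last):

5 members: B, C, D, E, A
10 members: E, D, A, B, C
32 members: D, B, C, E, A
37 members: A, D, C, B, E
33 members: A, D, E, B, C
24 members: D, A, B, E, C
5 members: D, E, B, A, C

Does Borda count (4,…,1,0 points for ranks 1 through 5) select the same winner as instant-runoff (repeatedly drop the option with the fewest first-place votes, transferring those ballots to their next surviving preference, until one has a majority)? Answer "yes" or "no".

Borda — scores: A 377, D 494, C 153, E 182, B 254. Winner: D.
Instant-runoff — R1 A 70, D 61, C 0, E 10, B 5 (C out); R2 A 70, D 61, E 10, B 5 (B out); R3 A 70, D 66, E 10 (E out); R4 A 70, D 76 (D winner). Winner: D.
The two methods agree.

yes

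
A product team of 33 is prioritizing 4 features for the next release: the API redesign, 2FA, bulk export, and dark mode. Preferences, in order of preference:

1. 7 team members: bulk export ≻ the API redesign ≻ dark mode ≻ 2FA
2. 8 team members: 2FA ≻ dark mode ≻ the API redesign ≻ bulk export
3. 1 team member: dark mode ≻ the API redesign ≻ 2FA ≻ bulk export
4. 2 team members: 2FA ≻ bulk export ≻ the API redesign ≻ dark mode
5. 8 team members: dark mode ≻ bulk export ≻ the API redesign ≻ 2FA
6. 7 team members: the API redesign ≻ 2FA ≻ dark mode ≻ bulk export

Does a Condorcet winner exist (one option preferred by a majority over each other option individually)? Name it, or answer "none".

Checking pairwise contests:
bulk export beats the API redesign 17–16.
the API redesign beats 2FA 23–10.
2FA beats bulk export 18–15.
2FA beats dark mode 17–16.
Every option loses at least one head-to-head, so there is no Condorcet winner.

none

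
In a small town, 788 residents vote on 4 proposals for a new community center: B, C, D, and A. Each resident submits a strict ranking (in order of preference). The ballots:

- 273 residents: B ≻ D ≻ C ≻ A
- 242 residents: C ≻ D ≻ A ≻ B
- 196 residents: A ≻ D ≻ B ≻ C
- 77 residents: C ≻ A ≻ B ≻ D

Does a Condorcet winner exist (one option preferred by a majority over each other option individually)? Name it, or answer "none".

D vs B: 438–350 for D.
D vs C: 469–319 for D.
D vs A: 515–273 for D.
D beats every other option head-to-head.

D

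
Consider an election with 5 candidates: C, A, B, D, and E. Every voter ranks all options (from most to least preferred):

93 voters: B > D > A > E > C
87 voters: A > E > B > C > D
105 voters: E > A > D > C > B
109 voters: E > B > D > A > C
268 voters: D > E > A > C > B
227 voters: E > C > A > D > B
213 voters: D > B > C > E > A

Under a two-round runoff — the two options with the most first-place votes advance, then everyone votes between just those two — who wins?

Round 1 first-place votes: C 0, A 87, B 93, D 481, E 441.
D and E advance.
Runoff: D is preferred to E by 574 voters; E by 528.
D wins the runoff.

D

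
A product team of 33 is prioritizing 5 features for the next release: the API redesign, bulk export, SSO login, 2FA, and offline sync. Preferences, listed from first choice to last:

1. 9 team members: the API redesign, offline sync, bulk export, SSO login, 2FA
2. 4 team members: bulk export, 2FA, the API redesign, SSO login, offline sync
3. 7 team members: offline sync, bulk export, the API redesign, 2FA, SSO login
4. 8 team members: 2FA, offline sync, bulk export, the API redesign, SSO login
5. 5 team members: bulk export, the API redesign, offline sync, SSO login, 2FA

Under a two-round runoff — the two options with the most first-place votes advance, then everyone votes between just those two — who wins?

bulk export

Round 1 first-place votes: the API redesign 9, bulk export 9, SSO login 0, 2FA 8, offline sync 7.
bulk export and the API redesign advance.
Runoff: bulk export is preferred to the API redesign by 24 voters; the API redesign by 9.
bulk export wins the runoff.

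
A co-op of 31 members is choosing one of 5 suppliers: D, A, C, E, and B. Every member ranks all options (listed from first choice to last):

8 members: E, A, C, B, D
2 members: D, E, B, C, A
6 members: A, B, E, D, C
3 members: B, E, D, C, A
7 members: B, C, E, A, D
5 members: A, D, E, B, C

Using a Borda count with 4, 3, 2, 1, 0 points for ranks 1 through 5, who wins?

D: 8·0 + 2·4 + 6·1 + 3·2 + 7·0 + 5·3 = 35
A: 8·3 + 2·0 + 6·4 + 3·0 + 7·1 + 5·4 = 75
C: 8·2 + 2·1 + 6·0 + 3·1 + 7·3 + 5·0 = 42
E: 8·4 + 2·3 + 6·2 + 3·3 + 7·2 + 5·2 = 83
B: 8·1 + 2·2 + 6·3 + 3·4 + 7·4 + 5·1 = 75
E has the highest Borda score (83).

E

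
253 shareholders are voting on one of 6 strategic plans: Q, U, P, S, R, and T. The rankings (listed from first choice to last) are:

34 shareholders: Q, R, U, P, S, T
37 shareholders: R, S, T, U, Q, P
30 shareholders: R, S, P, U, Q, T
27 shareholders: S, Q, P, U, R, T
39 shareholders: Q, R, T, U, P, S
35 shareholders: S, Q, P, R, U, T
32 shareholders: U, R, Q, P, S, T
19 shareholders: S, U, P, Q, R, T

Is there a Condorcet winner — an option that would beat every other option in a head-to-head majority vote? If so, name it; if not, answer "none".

none

Checking pairwise contests:
S beats Q 148–105.
Q beats U 135–118.
Q beats P 204–49.
R beats S 172–81.
Q beats R 154–99.
Q beats T 216–37.
Every option loses at least one head-to-head, so there is no Condorcet winner.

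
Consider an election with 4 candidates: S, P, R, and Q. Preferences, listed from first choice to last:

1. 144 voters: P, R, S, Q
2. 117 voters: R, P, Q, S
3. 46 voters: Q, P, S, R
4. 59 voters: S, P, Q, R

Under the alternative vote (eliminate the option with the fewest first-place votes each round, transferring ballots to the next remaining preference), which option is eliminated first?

Q

Round 1: S 59, P 144, R 117, Q 46. Eliminate Q.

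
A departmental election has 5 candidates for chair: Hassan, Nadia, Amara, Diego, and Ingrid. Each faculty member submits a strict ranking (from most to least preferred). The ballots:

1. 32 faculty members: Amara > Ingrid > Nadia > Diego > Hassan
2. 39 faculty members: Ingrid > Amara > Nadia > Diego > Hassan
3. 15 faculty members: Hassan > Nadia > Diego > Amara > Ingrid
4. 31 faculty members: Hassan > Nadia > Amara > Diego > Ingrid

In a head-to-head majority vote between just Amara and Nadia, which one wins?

Amara

Voters preferring Amara to Nadia: 71; preferring Nadia to Amara: 46.
Amara wins the head-to-head.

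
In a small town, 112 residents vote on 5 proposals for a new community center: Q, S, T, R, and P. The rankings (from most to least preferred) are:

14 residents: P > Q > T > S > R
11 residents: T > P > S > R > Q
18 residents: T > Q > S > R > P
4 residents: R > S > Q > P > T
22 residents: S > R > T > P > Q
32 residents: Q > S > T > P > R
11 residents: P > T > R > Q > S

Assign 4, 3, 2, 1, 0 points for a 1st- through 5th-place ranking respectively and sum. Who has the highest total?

Q: 14·3 + 11·0 + 18·3 + 4·2 + 22·0 + 32·4 + 11·1 = 243
S: 14·1 + 11·2 + 18·2 + 4·3 + 22·4 + 32·3 + 11·0 = 268
T: 14·2 + 11·4 + 18·4 + 4·0 + 22·2 + 32·2 + 11·3 = 285
R: 14·0 + 11·1 + 18·1 + 4·4 + 22·3 + 32·0 + 11·2 = 133
P: 14·4 + 11·3 + 18·0 + 4·1 + 22·1 + 32·1 + 11·4 = 191
T has the highest Borda score (285).

T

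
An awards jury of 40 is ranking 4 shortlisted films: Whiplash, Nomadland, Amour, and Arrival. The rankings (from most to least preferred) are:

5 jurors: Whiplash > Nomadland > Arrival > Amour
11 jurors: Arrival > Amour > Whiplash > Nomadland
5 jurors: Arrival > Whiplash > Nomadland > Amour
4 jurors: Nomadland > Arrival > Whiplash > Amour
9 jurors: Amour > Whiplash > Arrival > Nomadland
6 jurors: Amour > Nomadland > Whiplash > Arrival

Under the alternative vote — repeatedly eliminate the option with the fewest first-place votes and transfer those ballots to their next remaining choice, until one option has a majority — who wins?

Arrival

Round 1: Whiplash 5, Nomadland 4, Amour 15, Arrival 16. Eliminate Nomadland.
Round 2: Whiplash 5, Amour 15, Arrival 20. Eliminate Whiplash.
Round 3: Amour 15, Arrival 25. Arrival has a majority.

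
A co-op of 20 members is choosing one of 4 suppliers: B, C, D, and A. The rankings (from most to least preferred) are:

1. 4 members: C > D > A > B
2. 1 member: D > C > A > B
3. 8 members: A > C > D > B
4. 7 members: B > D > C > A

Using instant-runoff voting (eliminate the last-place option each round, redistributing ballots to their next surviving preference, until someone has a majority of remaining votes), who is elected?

A

Round 1: B 7, C 4, D 1, A 8. Eliminate D.
Round 2: B 7, C 5, A 8. Eliminate C.
Round 3: B 7, A 13. A has a majority.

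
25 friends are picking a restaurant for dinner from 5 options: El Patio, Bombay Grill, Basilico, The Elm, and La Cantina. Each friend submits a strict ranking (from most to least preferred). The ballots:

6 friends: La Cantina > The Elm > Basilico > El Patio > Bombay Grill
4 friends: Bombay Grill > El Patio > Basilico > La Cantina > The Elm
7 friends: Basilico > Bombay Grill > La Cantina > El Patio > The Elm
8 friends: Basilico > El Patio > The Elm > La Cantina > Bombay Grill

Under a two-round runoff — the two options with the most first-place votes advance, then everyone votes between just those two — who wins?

Basilico

Round 1 first-place votes: El Patio 0, Bombay Grill 4, Basilico 15, The Elm 0, La Cantina 6.
Basilico and La Cantina advance.
Runoff: Basilico is preferred to La Cantina by 19 voters; La Cantina by 6.
Basilico wins the runoff.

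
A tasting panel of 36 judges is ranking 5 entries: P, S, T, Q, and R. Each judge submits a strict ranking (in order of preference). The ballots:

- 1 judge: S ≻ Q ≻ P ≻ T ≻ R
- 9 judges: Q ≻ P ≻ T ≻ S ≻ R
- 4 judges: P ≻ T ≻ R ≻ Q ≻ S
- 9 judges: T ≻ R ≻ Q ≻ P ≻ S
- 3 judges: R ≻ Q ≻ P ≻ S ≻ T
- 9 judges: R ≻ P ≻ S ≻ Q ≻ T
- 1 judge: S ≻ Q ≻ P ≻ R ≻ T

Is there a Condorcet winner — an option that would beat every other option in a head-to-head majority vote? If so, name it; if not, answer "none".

Checking pairwise contests:
Q beats P 23–13.
P beats S 34–2.
P beats T 27–9.
R beats Q 25–11.
T beats R 23–13.
Every option loses at least one head-to-head, so there is no Condorcet winner.

none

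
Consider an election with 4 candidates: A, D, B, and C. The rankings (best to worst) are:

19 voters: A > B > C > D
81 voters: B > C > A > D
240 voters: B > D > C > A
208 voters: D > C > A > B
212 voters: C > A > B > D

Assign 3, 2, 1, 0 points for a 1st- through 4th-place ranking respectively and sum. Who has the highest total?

A: 19·3 + 81·1 + 240·0 + 208·1 + 212·2 = 770
D: 19·0 + 81·0 + 240·2 + 208·3 + 212·0 = 1104
B: 19·2 + 81·3 + 240·3 + 208·0 + 212·1 = 1213
C: 19·1 + 81·2 + 240·1 + 208·2 + 212·3 = 1473
C has the highest Borda score (1473).

C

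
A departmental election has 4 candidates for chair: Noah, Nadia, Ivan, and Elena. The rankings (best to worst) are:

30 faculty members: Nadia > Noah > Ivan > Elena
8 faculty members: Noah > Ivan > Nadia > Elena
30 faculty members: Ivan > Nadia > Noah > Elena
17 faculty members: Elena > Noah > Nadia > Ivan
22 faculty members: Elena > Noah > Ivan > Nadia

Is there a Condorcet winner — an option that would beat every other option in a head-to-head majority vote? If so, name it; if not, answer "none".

Checking pairwise contests:
Nadia beats Noah 60–47.
Ivan beats Nadia 60–47.
Noah beats Ivan 77–30.
Noah beats Elena 68–39.
Every option loses at least one head-to-head, so there is no Condorcet winner.

none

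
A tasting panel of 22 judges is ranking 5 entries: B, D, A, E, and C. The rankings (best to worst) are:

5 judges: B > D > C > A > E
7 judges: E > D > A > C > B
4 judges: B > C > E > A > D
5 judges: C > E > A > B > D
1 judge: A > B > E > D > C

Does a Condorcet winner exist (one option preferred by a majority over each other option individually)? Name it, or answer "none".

none

Checking pairwise contests:
A beats B 13–9.
B beats D 15–7.
D beats A 12–10.
C beats E 14–8.
D beats C 13–9.
Every option loses at least one head-to-head, so there is no Condorcet winner.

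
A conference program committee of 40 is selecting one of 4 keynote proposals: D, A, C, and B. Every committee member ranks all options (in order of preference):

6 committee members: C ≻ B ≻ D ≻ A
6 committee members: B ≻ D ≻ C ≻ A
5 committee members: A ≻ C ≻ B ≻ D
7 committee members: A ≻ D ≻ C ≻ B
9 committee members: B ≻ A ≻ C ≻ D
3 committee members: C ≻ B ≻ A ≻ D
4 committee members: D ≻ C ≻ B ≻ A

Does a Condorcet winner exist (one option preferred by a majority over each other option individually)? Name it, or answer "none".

none

Checking pairwise contests:
A beats D 24–16.
B beats A 28–12.
A beats C 21–19.
C beats B 25–15.
Every option loses at least one head-to-head, so there is no Condorcet winner.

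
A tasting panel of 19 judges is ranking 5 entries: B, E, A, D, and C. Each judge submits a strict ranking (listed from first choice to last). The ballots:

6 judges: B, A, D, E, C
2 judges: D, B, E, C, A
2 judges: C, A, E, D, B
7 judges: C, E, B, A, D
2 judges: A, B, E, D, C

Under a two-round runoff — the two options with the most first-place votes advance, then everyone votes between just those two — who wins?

B

Round 1 first-place votes: B 6, E 0, A 2, D 2, C 9.
C and B advance.
Runoff: C is preferred to B by 9 voters; B by 10.
B wins the runoff.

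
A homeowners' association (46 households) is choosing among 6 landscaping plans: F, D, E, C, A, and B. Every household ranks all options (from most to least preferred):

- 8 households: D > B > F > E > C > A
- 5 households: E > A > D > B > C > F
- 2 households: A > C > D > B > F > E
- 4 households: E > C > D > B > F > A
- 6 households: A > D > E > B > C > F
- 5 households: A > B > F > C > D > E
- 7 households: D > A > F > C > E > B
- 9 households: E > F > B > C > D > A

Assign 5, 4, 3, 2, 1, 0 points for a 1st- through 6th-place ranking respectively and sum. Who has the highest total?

F: 8·3 + 5·0 + 2·1 + 4·1 + 6·0 + 5·3 + 7·3 + 9·4 = 102
D: 8·5 + 5·3 + 2·3 + 4·3 + 6·4 + 5·1 + 7·5 + 9·1 = 146
E: 8·2 + 5·5 + 2·0 + 4·5 + 6·3 + 5·0 + 7·1 + 9·5 = 131
C: 8·1 + 5·1 + 2·4 + 4·4 + 6·1 + 5·2 + 7·2 + 9·2 = 85
A: 8·0 + 5·4 + 2·5 + 4·0 + 6·5 + 5·5 + 7·4 + 9·0 = 113
B: 8·4 + 5·2 + 2·2 + 4·2 + 6·2 + 5·4 + 7·0 + 9·3 = 113
D has the highest Borda score (146).

D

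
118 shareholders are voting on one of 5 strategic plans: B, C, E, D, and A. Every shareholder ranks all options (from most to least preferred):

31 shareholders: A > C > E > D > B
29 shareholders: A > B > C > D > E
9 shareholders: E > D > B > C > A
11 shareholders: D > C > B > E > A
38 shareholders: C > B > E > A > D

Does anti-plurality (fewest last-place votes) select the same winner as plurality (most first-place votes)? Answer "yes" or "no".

no

Anti-plurality — last-place votes: B 31, C 0, E 29, D 38, A 20. Winner: C.
Plurality — first-place votes: B 0, C 38, E 9, D 11, A 60. Winner: A.
The two methods disagree.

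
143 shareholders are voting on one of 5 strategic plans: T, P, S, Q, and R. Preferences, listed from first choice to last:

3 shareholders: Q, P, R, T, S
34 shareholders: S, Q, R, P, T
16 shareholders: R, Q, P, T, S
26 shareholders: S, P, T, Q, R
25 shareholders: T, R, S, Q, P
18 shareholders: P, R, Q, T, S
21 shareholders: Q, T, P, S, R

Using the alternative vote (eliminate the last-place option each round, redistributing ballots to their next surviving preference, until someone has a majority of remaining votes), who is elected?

S

Round 1: T 25, P 18, S 60, Q 24, R 16. Eliminate R.
Round 2: T 25, P 18, S 60, Q 40. Eliminate P.
Round 3: T 25, S 60, Q 58. Eliminate T.
Round 4: S 85, Q 58. S has a majority.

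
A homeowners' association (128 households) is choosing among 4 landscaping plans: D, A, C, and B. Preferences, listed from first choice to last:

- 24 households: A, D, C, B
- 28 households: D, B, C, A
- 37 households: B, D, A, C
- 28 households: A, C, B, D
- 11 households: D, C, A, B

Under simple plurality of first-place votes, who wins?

First-place votes: D 39, A 52, C 0, B 37.
A has the most first-place votes.

A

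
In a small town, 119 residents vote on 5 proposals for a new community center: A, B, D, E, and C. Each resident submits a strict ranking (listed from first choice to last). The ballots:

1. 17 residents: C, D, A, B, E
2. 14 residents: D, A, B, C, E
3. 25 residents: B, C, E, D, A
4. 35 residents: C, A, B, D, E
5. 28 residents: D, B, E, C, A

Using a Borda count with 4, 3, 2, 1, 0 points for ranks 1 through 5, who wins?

A: 17·2 + 14·3 + 25·0 + 35·3 + 28·0 = 181
B: 17·1 + 14·2 + 25·4 + 35·2 + 28·3 = 299
D: 17·3 + 14·4 + 25·1 + 35·1 + 28·4 = 279
E: 17·0 + 14·0 + 25·2 + 35·0 + 28·2 = 106
C: 17·4 + 14·1 + 25·3 + 35·4 + 28·1 = 325
C has the highest Borda score (325).

C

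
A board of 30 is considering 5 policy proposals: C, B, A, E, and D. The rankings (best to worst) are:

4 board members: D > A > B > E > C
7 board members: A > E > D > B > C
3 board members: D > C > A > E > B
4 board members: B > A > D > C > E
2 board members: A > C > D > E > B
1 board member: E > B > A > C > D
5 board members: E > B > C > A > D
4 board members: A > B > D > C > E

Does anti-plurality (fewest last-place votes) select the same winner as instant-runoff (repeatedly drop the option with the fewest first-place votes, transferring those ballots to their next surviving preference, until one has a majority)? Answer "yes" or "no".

yes

Anti-plurality — last-place votes: C 11, B 5, A 0, E 8, D 6. Winner: A.
Instant-runoff — R1 C 0, B 4, A 13, E 6, D 7 (C out); R2 B 4, A 13, E 6, D 7 (B out); R3 A 17, E 6, D 7 (A winner). Winner: A.
The two methods agree.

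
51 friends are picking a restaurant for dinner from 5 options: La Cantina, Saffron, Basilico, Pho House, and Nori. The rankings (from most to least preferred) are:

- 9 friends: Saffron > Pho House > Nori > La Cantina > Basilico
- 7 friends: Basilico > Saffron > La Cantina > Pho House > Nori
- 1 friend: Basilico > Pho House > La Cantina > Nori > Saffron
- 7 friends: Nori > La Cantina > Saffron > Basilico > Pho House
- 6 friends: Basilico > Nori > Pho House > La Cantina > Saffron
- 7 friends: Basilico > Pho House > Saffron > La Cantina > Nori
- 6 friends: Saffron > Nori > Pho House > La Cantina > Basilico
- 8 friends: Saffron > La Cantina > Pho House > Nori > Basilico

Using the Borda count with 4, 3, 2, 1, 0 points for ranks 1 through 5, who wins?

Saffron

La Cantina: 9·1 + 7·2 + 1·2 + 7·3 + 6·1 + 7·1 + 6·1 + 8·3 = 89
Saffron: 9·4 + 7·3 + 1·0 + 7·2 + 6·0 + 7·2 + 6·4 + 8·4 = 141
Basilico: 9·0 + 7·4 + 1·4 + 7·1 + 6·4 + 7·4 + 6·0 + 8·0 = 91
Pho House: 9·3 + 7·1 + 1·3 + 7·0 + 6·2 + 7·3 + 6·2 + 8·2 = 98
Nori: 9·2 + 7·0 + 1·1 + 7·4 + 6·3 + 7·0 + 6·3 + 8·1 = 91
Saffron has the highest Borda score (141).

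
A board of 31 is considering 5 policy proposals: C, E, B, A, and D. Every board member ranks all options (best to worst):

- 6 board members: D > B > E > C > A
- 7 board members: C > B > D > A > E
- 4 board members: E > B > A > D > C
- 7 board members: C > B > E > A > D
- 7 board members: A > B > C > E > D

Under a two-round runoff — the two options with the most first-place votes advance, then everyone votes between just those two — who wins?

C

Round 1 first-place votes: C 14, E 4, B 0, A 7, D 6.
C and A advance.
Runoff: C is preferred to A by 20 voters; A by 11.
C wins the runoff.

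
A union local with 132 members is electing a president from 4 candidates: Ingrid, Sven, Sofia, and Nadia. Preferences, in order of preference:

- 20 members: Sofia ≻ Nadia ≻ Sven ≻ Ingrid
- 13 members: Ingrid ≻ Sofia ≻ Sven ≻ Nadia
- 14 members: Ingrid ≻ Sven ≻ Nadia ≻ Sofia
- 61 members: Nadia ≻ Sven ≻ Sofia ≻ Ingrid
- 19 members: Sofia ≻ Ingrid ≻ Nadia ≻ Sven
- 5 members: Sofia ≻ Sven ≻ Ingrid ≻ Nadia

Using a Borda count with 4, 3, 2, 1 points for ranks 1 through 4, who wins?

Ingrid: 20·1 + 13·4 + 14·4 + 61·1 + 19·3 + 5·2 = 256
Sven: 20·2 + 13·2 + 14·3 + 61·3 + 19·1 + 5·3 = 325
Sofia: 20·4 + 13·3 + 14·1 + 61·2 + 19·4 + 5·4 = 351
Nadia: 20·3 + 13·1 + 14·2 + 61·4 + 19·2 + 5·1 = 388
Nadia has the highest Borda score (388).

Nadia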